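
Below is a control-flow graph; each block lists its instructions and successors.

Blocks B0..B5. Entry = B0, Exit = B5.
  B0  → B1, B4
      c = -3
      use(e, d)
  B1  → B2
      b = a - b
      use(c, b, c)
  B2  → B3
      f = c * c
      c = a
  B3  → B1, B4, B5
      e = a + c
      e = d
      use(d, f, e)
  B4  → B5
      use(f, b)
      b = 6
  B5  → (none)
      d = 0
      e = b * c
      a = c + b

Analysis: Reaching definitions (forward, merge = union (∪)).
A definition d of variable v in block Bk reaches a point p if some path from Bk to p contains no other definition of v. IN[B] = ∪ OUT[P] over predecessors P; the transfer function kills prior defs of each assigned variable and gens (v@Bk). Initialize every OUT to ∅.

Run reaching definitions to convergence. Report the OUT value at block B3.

Per-block solution:
  B0:   IN={}   OUT={c@B0}
  B1:   IN={b@B1, c@B0, c@B2, e@B3, f@B2}   OUT={b@B1, c@B0, c@B2, e@B3, f@B2}
  B2:   IN={b@B1, c@B0, c@B2, e@B3, f@B2}   OUT={b@B1, c@B2, e@B3, f@B2}
  B3:   IN={b@B1, c@B2, e@B3, f@B2}   OUT={b@B1, c@B2, e@B3, f@B2}
  B4:   IN={b@B1, c@B0, c@B2, e@B3, f@B2}   OUT={b@B4, c@B0, c@B2, e@B3, f@B2}
  B5:   IN={b@B1, b@B4, c@B0, c@B2, e@B3, f@B2}   OUT={a@B5, b@B1, b@B4, c@B0, c@B2, d@B5, e@B5, f@B2}

Merge at B3: IN[B3] = OUT[B2] = {b@B1, c@B2, e@B3, f@B2}
Applying B3's transfer function to that IN value gives OUT[B3] (row B3 above).

Answer: {b@B1, c@B2, e@B3, f@B2}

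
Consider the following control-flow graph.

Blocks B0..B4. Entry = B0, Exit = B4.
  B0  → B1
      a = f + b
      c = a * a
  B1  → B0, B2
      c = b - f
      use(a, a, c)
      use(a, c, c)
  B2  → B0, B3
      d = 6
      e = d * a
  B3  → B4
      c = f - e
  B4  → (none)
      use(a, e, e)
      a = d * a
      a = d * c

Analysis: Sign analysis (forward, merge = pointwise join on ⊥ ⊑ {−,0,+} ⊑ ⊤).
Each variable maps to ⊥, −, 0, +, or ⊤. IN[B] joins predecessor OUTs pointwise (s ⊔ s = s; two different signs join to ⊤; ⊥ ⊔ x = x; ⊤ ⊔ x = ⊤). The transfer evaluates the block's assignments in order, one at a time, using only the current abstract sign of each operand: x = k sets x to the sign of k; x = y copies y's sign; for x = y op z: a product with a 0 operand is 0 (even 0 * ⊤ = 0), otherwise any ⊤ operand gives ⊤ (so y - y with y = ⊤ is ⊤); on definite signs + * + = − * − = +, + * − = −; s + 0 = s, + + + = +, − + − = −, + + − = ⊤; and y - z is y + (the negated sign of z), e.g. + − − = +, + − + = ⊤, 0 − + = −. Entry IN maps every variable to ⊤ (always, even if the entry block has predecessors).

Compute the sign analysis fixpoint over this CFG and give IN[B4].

Per-block solution:
  B0:  IN=(all ⊤)  OUT=(all ⊤)
  B1:  IN=(all ⊤)  OUT=(all ⊤)
  B2:  IN=(all ⊤)  OUT={d:+; rest ⊤}
  B3:  IN={d:+; rest ⊤}  OUT={d:+; rest ⊤}
  B4:  IN={d:+; rest ⊤}  OUT={d:+; rest ⊤}

Merge at B4: IN[B4] = OUT[B3] = {a: ⊤, b: ⊤, c: ⊤, d: +, e: ⊤, f: ⊤}

Answer: {a: ⊤, b: ⊤, c: ⊤, d: +, e: ⊤, f: ⊤}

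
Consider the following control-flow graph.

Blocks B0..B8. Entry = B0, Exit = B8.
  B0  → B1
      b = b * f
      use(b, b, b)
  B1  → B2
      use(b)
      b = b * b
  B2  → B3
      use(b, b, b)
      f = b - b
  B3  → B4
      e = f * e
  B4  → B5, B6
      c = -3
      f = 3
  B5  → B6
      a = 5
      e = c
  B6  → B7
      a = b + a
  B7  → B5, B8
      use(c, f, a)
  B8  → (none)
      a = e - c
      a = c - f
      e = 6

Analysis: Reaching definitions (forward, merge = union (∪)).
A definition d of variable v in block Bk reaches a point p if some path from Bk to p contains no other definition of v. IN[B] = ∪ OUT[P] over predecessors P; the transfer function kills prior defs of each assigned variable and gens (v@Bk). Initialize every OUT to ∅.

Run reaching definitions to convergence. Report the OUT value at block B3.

Per-block solution:
  B0: | IN={} | OUT={b@B0}
  B1: | IN={b@B0} | OUT={b@B1}
  B2: | IN={b@B1} | OUT={b@B1, f@B2}
  B3: | IN={b@B1, f@B2} | OUT={b@B1, e@B3, f@B2}
  B4: | IN={b@B1, e@B3, f@B2} | OUT={b@B1, c@B4, e@B3, f@B4}
  B5: | IN={a@B6, b@B1, c@B4, e@B3, e@B5, f@B4} | OUT={a@B5, b@B1, c@B4, e@B5, f@B4}
  B6: | IN={a@B5, b@B1, c@B4, e@B3, e@B5, f@B4} | OUT={a@B6, b@B1, c@B4, e@B3, e@B5, f@B4}
  B7: | IN={a@B6, b@B1, c@B4, e@B3, e@B5, f@B4} | OUT={a@B6, b@B1, c@B4, e@B3, e@B5, f@B4}
  B8: | IN={a@B6, b@B1, c@B4, e@B3, e@B5, f@B4} | OUT={a@B8, b@B1, c@B4, e@B8, f@B4}

Merge at B3: IN[B3] = OUT[B2] = {b@B1, f@B2}
Applying B3's transfer function to that IN value gives OUT[B3] (row B3 above).

Answer: {b@B1, e@B3, f@B2}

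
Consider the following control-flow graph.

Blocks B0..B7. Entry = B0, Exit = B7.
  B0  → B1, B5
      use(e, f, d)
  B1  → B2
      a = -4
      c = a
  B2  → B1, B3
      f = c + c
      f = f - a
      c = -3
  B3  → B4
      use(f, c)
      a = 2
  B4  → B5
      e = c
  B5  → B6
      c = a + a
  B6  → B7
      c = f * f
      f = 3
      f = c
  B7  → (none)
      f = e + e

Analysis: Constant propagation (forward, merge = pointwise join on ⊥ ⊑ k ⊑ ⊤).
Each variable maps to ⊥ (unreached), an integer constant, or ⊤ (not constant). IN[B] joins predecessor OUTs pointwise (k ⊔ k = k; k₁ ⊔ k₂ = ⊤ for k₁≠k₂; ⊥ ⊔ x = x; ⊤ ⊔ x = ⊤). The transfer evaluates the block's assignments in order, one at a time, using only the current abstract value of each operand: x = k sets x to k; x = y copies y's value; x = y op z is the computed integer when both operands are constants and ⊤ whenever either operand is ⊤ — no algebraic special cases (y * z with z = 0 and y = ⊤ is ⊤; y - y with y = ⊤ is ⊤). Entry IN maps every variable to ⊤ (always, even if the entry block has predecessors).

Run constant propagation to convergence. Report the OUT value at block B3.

Answer: {a: 2, b: ⊤, c: -3, d: ⊤, e: ⊤, f: -4}

Working:
Converged values:
  B0: | IN=(all ⊤) | OUT=(all ⊤)
  B1: | IN=(all ⊤) | OUT={a:-4, c:-4; rest ⊤}
  B2: | IN={a:-4, c:-4; rest ⊤} | OUT={a:-4, c:-3, f:-4; rest ⊤}
  B3: | IN={a:-4, c:-3, f:-4; rest ⊤} | OUT={a:2, c:-3, f:-4; rest ⊤}
  B4: | IN={a:2, c:-3, f:-4; rest ⊤} | OUT={a:2, c:-3, e:-3, f:-4; rest ⊤}
  B5: | IN=(all ⊤) | OUT=(all ⊤)
  B6: | IN=(all ⊤) | OUT=(all ⊤)
  B7: | IN=(all ⊤) | OUT=(all ⊤)

Merge at B3: IN[B3] = OUT[B2] = {a: -4, b: ⊤, c: -3, d: ⊤, e: ⊤, f: -4}
Applying B3's transfer function to that IN value gives OUT[B3] (row B3 above).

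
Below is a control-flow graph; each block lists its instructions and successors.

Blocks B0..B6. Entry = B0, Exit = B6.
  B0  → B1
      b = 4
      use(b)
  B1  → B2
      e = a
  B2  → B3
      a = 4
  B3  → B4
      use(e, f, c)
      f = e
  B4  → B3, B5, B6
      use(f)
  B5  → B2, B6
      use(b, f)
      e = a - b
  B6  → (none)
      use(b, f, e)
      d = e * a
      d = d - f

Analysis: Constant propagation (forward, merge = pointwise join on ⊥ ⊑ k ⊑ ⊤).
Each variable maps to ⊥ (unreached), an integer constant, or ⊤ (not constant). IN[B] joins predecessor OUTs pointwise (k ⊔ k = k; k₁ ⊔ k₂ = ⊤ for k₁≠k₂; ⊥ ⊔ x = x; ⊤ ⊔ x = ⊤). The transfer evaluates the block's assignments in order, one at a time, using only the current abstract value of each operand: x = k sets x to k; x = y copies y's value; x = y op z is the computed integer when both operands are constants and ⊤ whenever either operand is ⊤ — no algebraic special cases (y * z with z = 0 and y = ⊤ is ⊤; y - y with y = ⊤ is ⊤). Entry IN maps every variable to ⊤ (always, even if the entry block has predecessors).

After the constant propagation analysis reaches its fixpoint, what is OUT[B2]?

Answer: {a: 4, b: 4, c: ⊤, d: ⊤, e: ⊤, f: ⊤}

Working:
Per-block solution:
  B0:   IN=(all ⊤)   OUT={b:4; rest ⊤}
  B1:   IN={b:4; rest ⊤}   OUT={b:4; rest ⊤}
  B2:   IN={b:4; rest ⊤}   OUT={a:4, b:4; rest ⊤}
  B3:   IN={a:4, b:4; rest ⊤}   OUT={a:4, b:4; rest ⊤}
  B4:   IN={a:4, b:4; rest ⊤}   OUT={a:4, b:4; rest ⊤}
  B5:   IN={a:4, b:4; rest ⊤}   OUT={a:4, b:4, e:0; rest ⊤}
  B6:   IN={a:4, b:4; rest ⊤}   OUT={a:4, b:4; rest ⊤}

Merge at B2: IN[B2] = OUT[B1] ⊔ OUT[B5] = {a: ⊤, b: 4, c: ⊤, d: ⊤, e: ⊤, f: ⊤}
Applying B2's transfer function to that IN value gives OUT[B2] (row B2 above).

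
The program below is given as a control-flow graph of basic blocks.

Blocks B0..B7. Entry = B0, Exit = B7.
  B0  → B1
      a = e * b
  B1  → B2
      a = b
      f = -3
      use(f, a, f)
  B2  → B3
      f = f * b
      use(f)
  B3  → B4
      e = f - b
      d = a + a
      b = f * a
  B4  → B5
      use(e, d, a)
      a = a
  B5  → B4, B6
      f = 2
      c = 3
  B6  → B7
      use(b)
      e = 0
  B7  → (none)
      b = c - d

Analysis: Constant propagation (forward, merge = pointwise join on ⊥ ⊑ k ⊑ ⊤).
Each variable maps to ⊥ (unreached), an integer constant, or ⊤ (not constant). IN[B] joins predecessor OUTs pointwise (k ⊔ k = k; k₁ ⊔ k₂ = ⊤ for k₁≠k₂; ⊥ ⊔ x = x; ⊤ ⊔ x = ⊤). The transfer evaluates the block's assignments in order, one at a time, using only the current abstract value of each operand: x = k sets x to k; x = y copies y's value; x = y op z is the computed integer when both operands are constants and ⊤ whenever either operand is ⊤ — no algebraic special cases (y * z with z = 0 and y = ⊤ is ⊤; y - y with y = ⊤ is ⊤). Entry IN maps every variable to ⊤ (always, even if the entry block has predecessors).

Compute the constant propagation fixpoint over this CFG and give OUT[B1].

Answer: {a: ⊤, b: ⊤, c: ⊤, d: ⊤, e: ⊤, f: -3}

Working:
Fixpoint table:
  B0: | IN=(all ⊤) | OUT=(all ⊤)
  B1: | IN=(all ⊤) | OUT={f:-3; rest ⊤}
  B2: | IN={f:-3; rest ⊤} | OUT=(all ⊤)
  B3: | IN=(all ⊤) | OUT=(all ⊤)
  B4: | IN=(all ⊤) | OUT=(all ⊤)
  B5: | IN=(all ⊤) | OUT={c:3, f:2; rest ⊤}
  B6: | IN={c:3, f:2; rest ⊤} | OUT={c:3, e:0, f:2; rest ⊤}
  B7: | IN={c:3, e:0, f:2; rest ⊤} | OUT={c:3, e:0, f:2; rest ⊤}

Merge at B1: IN[B1] = OUT[B0] = {a: ⊤, b: ⊤, c: ⊤, d: ⊤, e: ⊤, f: ⊤}
Applying B1's transfer function to that IN value gives OUT[B1] (row B1 above).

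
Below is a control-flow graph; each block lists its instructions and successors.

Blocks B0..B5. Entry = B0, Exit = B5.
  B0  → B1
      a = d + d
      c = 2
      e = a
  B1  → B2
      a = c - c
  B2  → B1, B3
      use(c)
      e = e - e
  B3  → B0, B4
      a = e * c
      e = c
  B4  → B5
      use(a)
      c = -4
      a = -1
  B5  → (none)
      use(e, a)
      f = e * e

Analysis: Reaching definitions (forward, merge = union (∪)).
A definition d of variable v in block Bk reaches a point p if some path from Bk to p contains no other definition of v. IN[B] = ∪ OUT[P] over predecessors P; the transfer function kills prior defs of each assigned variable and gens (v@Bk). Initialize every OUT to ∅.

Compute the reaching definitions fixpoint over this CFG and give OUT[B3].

Answer: {a@B3, c@B0, e@B3}

Working:
Fixpoint table:
  B0: | IN={a@B3, c@B0, e@B3} | OUT={a@B0, c@B0, e@B0}
  B1: | IN={a@B0, a@B1, c@B0, e@B0, e@B2} | OUT={a@B1, c@B0, e@B0, e@B2}
  B2: | IN={a@B1, c@B0, e@B0, e@B2} | OUT={a@B1, c@B0, e@B2}
  B3: | IN={a@B1, c@B0, e@B2} | OUT={a@B3, c@B0, e@B3}
  B4: | IN={a@B3, c@B0, e@B3} | OUT={a@B4, c@B4, e@B3}
  B5: | IN={a@B4, c@B4, e@B3} | OUT={a@B4, c@B4, e@B3, f@B5}

Merge at B3: IN[B3] = OUT[B2] = {a@B1, c@B0, e@B2}
Applying B3's transfer function to that IN value gives OUT[B3] (row B3 above).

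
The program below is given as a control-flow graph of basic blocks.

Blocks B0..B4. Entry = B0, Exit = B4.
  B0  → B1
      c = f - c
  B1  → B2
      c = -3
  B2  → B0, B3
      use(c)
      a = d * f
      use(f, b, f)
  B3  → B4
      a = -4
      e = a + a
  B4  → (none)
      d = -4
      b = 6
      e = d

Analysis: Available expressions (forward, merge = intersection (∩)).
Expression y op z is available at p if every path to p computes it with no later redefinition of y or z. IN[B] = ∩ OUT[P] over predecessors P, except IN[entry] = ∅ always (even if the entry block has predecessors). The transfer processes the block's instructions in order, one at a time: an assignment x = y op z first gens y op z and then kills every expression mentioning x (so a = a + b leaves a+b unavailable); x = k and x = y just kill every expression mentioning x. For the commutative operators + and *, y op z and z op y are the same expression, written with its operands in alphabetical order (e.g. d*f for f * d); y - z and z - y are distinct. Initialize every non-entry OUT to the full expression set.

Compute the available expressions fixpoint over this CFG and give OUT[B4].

Per-block solution:
  B0: | IN={} | OUT={}
  B1: | IN={} | OUT={}
  B2: | IN={} | OUT={d*f}
  B3: | IN={d*f} | OUT={a+a, d*f}
  B4: | IN={a+a, d*f} | OUT={a+a}

Merge at B4: IN[B4] = OUT[B3] = {a+a, d*f}
Applying B4's transfer function to that IN value gives OUT[B4] (row B4 above).

Answer: {a+a}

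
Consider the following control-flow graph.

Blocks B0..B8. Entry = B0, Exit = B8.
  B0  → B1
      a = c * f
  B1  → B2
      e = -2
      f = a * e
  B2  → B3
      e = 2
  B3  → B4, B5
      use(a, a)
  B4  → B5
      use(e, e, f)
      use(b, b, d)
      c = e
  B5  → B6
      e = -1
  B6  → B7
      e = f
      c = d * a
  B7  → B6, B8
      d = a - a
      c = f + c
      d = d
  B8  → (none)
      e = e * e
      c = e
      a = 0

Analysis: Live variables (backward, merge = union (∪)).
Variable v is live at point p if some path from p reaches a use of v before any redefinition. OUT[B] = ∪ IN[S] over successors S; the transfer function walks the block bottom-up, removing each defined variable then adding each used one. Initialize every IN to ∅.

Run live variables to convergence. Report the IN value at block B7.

Answer: {a, c, e, f}

Working:
Fixpoint table:
  B0: | IN={b, c, d, f} | OUT={a, b, d}
  B1: | IN={a, b, d} | OUT={a, b, d, f}
  B2: | IN={a, b, d, f} | OUT={a, b, d, e, f}
  B3: | IN={a, b, d, e, f} | OUT={a, b, d, e, f}
  B4: | IN={a, b, d, e, f} | OUT={a, d, f}
  B5: | IN={a, d, f} | OUT={a, d, f}
  B6: | IN={a, d, f} | OUT={a, c, e, f}
  B7: | IN={a, c, e, f} | OUT={a, d, e, f}
  B8: | IN={e} | OUT={}

Merge at B7: OUT[B7] = IN[B6] ⊔ IN[B8] = {a, d, e, f}
Applying B7's transfer function to that OUT value gives IN[B7] (row B7 above).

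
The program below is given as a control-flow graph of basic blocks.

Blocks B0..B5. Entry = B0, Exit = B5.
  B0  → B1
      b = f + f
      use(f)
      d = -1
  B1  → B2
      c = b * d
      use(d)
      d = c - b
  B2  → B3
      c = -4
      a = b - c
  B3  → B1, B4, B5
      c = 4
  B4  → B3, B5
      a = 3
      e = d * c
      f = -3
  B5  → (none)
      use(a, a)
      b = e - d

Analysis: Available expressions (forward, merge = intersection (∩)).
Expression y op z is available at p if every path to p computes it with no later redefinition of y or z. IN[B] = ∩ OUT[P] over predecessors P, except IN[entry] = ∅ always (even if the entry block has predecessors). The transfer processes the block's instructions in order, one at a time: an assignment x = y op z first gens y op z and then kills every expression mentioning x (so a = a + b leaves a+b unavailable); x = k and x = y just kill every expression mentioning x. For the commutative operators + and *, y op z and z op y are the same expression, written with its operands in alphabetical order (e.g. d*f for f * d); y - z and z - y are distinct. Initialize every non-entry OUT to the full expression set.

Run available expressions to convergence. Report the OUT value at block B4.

Fixpoint table:
  B0:  IN={}  OUT={f+f}
  B1:  IN={}  OUT={c-b}
  B2:  IN={c-b}  OUT={b-c}
  B3:  IN={}  OUT={}
  B4:  IN={}  OUT={c*d}
  B5:  IN={}  OUT={e-d}

Merge at B4: IN[B4] = OUT[B3] = {}
Applying B4's transfer function to that IN value gives OUT[B4] (row B4 above).

Answer: {c*d}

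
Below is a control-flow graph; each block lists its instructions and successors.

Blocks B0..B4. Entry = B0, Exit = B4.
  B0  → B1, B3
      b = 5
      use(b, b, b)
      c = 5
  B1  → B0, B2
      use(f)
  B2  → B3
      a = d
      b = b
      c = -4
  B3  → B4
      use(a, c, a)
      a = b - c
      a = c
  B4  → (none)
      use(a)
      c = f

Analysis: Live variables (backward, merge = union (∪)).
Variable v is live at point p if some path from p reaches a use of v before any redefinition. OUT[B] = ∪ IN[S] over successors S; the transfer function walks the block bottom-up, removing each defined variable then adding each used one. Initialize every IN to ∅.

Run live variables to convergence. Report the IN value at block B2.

Answer: {b, d, f}

Trace:
Per-block solution:
  B0:   IN={a, d, f}   OUT={a, b, c, d, f}
  B1:   IN={a, b, d, f}   OUT={a, b, d, f}
  B2:   IN={b, d, f}   OUT={a, b, c, f}
  B3:   IN={a, b, c, f}   OUT={a, f}
  B4:   IN={a, f}   OUT={}

Merge at B2: OUT[B2] = IN[B3] = {a, b, c, f}
Applying B2's transfer function to that OUT value gives IN[B2] (row B2 above).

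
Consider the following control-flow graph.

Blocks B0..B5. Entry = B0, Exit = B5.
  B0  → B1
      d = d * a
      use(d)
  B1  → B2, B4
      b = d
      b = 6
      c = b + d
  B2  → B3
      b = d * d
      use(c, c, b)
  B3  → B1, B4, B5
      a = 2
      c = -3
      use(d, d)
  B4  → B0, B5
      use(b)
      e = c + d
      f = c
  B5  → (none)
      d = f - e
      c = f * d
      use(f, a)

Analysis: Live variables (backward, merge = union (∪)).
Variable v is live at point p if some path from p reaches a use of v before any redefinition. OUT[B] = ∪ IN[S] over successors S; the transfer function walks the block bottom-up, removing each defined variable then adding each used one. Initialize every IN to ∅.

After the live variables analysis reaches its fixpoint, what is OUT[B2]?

Fixpoint table:
  B0: | IN={a, d, e, f} | OUT={a, d, e, f}
  B1: | IN={a, d, e, f} | OUT={a, b, c, d, e, f}
  B2: | IN={c, d, e, f} | OUT={b, d, e, f}
  B3: | IN={b, d, e, f} | OUT={a, b, c, d, e, f}
  B4: | IN={a, b, c, d} | OUT={a, d, e, f}
  B5: | IN={a, e, f} | OUT={}

Merge at B2: OUT[B2] = IN[B3] = {b, d, e, f}

Answer: {b, d, e, f}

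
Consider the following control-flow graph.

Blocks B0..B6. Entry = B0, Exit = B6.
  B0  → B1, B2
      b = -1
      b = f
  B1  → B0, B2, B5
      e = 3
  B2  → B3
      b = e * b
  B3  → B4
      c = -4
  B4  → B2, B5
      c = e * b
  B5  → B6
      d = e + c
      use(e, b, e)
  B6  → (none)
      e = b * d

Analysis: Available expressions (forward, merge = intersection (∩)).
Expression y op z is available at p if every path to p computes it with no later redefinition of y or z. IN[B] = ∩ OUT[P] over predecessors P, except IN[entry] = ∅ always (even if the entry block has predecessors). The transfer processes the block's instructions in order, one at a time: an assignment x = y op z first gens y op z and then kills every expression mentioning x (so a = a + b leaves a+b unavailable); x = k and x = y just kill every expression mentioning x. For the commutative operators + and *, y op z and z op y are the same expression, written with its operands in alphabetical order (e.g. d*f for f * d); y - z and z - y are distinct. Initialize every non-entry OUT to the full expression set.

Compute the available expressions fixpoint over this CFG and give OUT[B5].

Fixpoint table:
  B0:   IN={}   OUT={}
  B1:   IN={}   OUT={}
  B2:   IN={}   OUT={}
  B3:   IN={}   OUT={}
  B4:   IN={}   OUT={b*e}
  B5:   IN={}   OUT={c+e}
  B6:   IN={c+e}   OUT={b*d}

Merge at B5: IN[B5] = OUT[B1] ∩ OUT[B4] = {}
Applying B5's transfer function to that IN value gives OUT[B5] (row B5 above).

Answer: {c+e}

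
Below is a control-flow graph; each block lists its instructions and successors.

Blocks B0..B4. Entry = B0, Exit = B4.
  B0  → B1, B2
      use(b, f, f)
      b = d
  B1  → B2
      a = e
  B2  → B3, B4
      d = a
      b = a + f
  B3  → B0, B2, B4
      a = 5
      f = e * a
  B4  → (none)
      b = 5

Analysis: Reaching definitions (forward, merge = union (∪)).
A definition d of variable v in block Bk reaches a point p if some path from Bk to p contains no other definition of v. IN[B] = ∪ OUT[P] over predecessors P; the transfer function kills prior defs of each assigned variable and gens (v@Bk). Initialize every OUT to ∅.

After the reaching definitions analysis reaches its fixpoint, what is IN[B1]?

Per-block solution:
  B0:  IN={a@B3, b@B2, d@B2, f@B3}  OUT={a@B3, b@B0, d@B2, f@B3}
  B1:  IN={a@B3, b@B0, d@B2, f@B3}  OUT={a@B1, b@B0, d@B2, f@B3}
  B2:  IN={a@B1, a@B3, b@B0, b@B2, d@B2, f@B3}  OUT={a@B1, a@B3, b@B2, d@B2, f@B3}
  B3:  IN={a@B1, a@B3, b@B2, d@B2, f@B3}  OUT={a@B3, b@B2, d@B2, f@B3}
  B4:  IN={a@B1, a@B3, b@B2, d@B2, f@B3}  OUT={a@B1, a@B3, b@B4, d@B2, f@B3}

Merge at B1: IN[B1] = OUT[B0] = {a@B3, b@B0, d@B2, f@B3}

Answer: {a@B3, b@B0, d@B2, f@B3}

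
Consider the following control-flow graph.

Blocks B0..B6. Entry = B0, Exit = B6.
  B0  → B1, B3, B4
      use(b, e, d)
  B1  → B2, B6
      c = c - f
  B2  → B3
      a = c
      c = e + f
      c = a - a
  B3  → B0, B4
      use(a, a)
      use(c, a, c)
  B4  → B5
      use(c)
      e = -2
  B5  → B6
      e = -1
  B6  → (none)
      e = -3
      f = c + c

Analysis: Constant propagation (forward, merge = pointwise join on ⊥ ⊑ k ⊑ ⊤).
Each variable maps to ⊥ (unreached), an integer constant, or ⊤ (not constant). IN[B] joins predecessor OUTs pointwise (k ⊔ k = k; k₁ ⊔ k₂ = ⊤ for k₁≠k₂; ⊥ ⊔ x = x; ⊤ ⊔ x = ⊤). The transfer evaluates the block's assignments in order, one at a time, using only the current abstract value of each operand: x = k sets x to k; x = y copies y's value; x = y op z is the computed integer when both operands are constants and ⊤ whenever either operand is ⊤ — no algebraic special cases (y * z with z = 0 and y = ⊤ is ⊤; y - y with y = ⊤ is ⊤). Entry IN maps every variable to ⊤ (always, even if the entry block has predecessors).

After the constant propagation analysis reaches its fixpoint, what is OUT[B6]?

Per-block solution:
  B0:  IN=(all ⊤)  OUT=(all ⊤)
  B1:  IN=(all ⊤)  OUT=(all ⊤)
  B2:  IN=(all ⊤)  OUT=(all ⊤)
  B3:  IN=(all ⊤)  OUT=(all ⊤)
  B4:  IN=(all ⊤)  OUT={e:-2; rest ⊤}
  B5:  IN={e:-2; rest ⊤}  OUT={e:-1; rest ⊤}
  B6:  IN=(all ⊤)  OUT={e:-3; rest ⊤}

Merge at B6: IN[B6] = OUT[B1] ⊔ OUT[B5] = {a: ⊤, b: ⊤, c: ⊤, d: ⊤, e: ⊤, f: ⊤}
Applying B6's transfer function to that IN value gives OUT[B6] (row B6 above).

Answer: {a: ⊤, b: ⊤, c: ⊤, d: ⊤, e: -3, f: ⊤}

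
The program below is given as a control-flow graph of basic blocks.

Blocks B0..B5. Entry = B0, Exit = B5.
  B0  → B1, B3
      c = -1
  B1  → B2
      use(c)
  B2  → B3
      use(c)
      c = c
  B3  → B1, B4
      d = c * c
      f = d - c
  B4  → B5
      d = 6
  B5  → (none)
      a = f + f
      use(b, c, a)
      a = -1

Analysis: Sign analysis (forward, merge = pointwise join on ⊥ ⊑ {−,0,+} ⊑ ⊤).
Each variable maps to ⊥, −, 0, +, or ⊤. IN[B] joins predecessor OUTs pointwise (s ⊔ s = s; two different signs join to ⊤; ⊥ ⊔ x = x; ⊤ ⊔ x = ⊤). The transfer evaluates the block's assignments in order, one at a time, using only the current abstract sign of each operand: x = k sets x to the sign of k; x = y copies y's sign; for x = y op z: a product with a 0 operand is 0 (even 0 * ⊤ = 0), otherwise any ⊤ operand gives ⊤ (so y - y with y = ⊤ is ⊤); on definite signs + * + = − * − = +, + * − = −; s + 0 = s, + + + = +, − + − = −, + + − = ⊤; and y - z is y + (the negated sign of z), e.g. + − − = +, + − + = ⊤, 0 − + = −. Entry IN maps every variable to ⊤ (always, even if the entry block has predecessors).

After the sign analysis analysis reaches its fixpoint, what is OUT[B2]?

Answer: {a: ⊤, b: ⊤, c: -, d: ⊤, e: ⊤, f: ⊤}

Trace:
Fixpoint table:
  B0:   IN=(all ⊤)   OUT={c:-; rest ⊤}
  B1:   IN={c:-; rest ⊤}   OUT={c:-; rest ⊤}
  B2:   IN={c:-; rest ⊤}   OUT={c:-; rest ⊤}
  B3:   IN={c:-; rest ⊤}   OUT={c:-, d:+, f:+; rest ⊤}
  B4:   IN={c:-, d:+, f:+; rest ⊤}   OUT={c:-, d:+, f:+; rest ⊤}
  B5:   IN={c:-, d:+, f:+; rest ⊤}   OUT={a:-, c:-, d:+, f:+; rest ⊤}

Merge at B2: IN[B2] = OUT[B1] = {a: ⊤, b: ⊤, c: -, d: ⊤, e: ⊤, f: ⊤}
Applying B2's transfer function to that IN value gives OUT[B2] (row B2 above).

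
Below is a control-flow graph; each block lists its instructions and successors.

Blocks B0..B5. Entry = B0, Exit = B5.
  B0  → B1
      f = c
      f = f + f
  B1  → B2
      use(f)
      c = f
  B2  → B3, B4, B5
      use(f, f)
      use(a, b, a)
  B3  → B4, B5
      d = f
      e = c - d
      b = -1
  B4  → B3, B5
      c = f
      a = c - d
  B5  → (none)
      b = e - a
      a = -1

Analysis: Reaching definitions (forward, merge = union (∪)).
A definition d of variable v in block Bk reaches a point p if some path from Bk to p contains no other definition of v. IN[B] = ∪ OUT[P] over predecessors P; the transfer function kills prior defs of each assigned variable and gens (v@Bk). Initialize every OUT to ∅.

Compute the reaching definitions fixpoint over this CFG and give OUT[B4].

Answer: {a@B4, b@B3, c@B4, d@B3, e@B3, f@B0}

Trace:
Converged values:
  B0:   IN={}   OUT={f@B0}
  B1:   IN={f@B0}   OUT={c@B1, f@B0}
  B2:   IN={c@B1, f@B0}   OUT={c@B1, f@B0}
  B3:   IN={a@B4, b@B3, c@B1, c@B4, d@B3, e@B3, f@B0}   OUT={a@B4, b@B3, c@B1, c@B4, d@B3, e@B3, f@B0}
  B4:   IN={a@B4, b@B3, c@B1, c@B4, d@B3, e@B3, f@B0}   OUT={a@B4, b@B3, c@B4, d@B3, e@B3, f@B0}
  B5:   IN={a@B4, b@B3, c@B1, c@B4, d@B3, e@B3, f@B0}   OUT={a@B5, b@B5, c@B1, c@B4, d@B3, e@B3, f@B0}

Merge at B4: IN[B4] = OUT[B2] ⊔ OUT[B3] = {a@B4, b@B3, c@B1, c@B4, d@B3, e@B3, f@B0}
Applying B4's transfer function to that IN value gives OUT[B4] (row B4 above).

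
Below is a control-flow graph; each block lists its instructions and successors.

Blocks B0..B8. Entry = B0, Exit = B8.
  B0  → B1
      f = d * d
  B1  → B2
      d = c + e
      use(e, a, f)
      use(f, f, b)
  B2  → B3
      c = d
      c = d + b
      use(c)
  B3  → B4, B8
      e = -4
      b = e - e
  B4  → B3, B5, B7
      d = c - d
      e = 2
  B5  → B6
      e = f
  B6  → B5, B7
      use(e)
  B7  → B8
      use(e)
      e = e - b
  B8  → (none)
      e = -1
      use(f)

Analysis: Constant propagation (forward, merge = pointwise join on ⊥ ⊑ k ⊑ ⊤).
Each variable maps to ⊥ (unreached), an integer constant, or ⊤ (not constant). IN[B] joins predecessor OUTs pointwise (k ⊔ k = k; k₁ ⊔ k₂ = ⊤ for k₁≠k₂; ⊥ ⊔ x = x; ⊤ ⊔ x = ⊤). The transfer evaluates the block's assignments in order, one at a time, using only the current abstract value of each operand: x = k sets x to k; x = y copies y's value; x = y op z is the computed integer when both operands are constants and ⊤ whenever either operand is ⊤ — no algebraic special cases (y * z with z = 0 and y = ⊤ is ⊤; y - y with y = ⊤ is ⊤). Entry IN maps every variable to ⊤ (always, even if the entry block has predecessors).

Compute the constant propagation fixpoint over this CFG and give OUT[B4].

Converged values:
  B0:   IN=(all ⊤)   OUT=(all ⊤)
  B1:   IN=(all ⊤)   OUT=(all ⊤)
  B2:   IN=(all ⊤)   OUT=(all ⊤)
  B3:   IN=(all ⊤)   OUT={b:0, e:-4; rest ⊤}
  B4:   IN={b:0, e:-4; rest ⊤}   OUT={b:0, e:2; rest ⊤}
  B5:   IN={b:0; rest ⊤}   OUT={b:0; rest ⊤}
  B6:   IN={b:0; rest ⊤}   OUT={b:0; rest ⊤}
  B7:   IN={b:0; rest ⊤}   OUT={b:0; rest ⊤}
  B8:   IN={b:0; rest ⊤}   OUT={b:0, e:-1; rest ⊤}

Merge at B4: IN[B4] = OUT[B3] = {a: ⊤, b: 0, c: ⊤, d: ⊤, e: -4, f: ⊤}
Applying B4's transfer function to that IN value gives OUT[B4] (row B4 above).

Answer: {a: ⊤, b: 0, c: ⊤, d: ⊤, e: 2, f: ⊤}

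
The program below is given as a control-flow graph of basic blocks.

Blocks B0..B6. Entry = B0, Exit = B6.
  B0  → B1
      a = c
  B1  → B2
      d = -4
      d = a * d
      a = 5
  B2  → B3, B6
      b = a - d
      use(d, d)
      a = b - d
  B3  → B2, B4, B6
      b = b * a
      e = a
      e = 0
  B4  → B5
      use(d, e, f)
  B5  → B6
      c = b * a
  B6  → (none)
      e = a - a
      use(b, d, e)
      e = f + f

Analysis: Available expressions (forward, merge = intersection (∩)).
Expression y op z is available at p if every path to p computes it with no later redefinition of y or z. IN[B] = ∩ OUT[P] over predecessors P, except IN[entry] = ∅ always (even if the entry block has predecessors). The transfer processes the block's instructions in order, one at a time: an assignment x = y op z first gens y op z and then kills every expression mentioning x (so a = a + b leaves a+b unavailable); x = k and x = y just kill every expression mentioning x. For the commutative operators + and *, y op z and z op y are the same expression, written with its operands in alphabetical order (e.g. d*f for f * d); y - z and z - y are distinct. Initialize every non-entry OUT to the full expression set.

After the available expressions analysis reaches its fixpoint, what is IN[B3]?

Answer: {b-d}

Trace:
Converged values:
  B0:  IN={}  OUT={}
  B1:  IN={}  OUT={}
  B2:  IN={}  OUT={b-d}
  B3:  IN={b-d}  OUT={}
  B4:  IN={}  OUT={}
  B5:  IN={}  OUT={a*b}
  B6:  IN={}  OUT={a-a, f+f}

Merge at B3: IN[B3] = OUT[B2] = {b-d}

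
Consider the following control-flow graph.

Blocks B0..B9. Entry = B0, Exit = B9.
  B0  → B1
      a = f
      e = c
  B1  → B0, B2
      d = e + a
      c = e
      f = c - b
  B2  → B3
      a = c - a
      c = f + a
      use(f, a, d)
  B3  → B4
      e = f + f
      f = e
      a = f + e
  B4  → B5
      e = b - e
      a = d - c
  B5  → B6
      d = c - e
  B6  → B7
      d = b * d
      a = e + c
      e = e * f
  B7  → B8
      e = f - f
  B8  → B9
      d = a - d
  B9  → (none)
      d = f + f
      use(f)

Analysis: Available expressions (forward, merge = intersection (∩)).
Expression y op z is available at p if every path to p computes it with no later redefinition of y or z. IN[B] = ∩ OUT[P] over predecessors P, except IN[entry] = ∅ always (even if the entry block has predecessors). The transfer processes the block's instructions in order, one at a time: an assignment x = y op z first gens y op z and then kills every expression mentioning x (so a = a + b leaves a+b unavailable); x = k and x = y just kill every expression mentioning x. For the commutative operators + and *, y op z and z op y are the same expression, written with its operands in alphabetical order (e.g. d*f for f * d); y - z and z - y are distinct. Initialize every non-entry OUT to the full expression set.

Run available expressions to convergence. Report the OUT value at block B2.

Fixpoint table:
  B0:  IN={}  OUT={}
  B1:  IN={}  OUT={a+e, c-b}
  B2:  IN={a+e, c-b}  OUT={a+f}
  B3:  IN={a+f}  OUT={e+f}
  B4:  IN={e+f}  OUT={d-c}
  B5:  IN={d-c}  OUT={c-e}
  B6:  IN={c-e}  OUT={}
  B7:  IN={}  OUT={f-f}
  B8:  IN={f-f}  OUT={f-f}
  B9:  IN={f-f}  OUT={f+f, f-f}

Merge at B2: IN[B2] = OUT[B1] = {a+e, c-b}
Applying B2's transfer function to that IN value gives OUT[B2] (row B2 above).

Answer: {a+f}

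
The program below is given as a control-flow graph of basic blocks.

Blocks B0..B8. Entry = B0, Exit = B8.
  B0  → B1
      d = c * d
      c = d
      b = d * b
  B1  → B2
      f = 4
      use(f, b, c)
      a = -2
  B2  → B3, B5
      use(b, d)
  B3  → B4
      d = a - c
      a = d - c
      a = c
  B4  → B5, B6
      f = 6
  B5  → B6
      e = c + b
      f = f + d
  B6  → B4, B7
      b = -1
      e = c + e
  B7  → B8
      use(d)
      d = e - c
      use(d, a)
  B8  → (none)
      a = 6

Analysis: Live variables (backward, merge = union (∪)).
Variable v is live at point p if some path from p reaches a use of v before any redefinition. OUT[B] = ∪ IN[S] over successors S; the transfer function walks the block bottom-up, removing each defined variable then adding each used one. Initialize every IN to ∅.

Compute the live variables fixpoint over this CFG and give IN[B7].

Answer: {a, c, d, e}

Trace:
Per-block solution:
  B0: | IN={b, c, d, e} | OUT={b, c, d, e}
  B1: | IN={b, c, d, e} | OUT={a, b, c, d, e, f}
  B2: | IN={a, b, c, d, e, f} | OUT={a, b, c, d, e, f}
  B3: | IN={a, b, c, e} | OUT={a, b, c, d, e}
  B4: | IN={a, b, c, d, e} | OUT={a, b, c, d, e, f}
  B5: | IN={a, b, c, d, f} | OUT={a, c, d, e}
  B6: | IN={a, c, d, e} | OUT={a, b, c, d, e}
  B7: | IN={a, c, d, e} | OUT={}
  B8: | IN={} | OUT={}

Merge at B7: OUT[B7] = IN[B8] = {}
Applying B7's transfer function to that OUT value gives IN[B7] (row B7 above).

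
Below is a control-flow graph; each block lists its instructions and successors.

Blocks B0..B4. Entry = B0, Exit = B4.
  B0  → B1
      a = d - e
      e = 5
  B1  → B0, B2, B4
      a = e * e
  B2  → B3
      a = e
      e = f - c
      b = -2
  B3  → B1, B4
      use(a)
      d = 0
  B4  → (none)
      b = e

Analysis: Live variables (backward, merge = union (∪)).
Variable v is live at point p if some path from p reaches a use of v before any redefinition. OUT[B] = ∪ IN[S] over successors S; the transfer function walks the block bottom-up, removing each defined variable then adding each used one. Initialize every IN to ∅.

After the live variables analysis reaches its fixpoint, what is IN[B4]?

Answer: {e}

Working:
Converged values:
  B0: | IN={c, d, e, f} | OUT={c, d, e, f}
  B1: | IN={c, d, e, f} | OUT={c, d, e, f}
  B2: | IN={c, e, f} | OUT={a, c, e, f}
  B3: | IN={a, c, e, f} | OUT={c, d, e, f}
  B4: | IN={e} | OUT={}

B4 is the boundary node: OUT[B4] = {}
Applying B4's transfer function to that OUT value gives IN[B4] (row B4 above).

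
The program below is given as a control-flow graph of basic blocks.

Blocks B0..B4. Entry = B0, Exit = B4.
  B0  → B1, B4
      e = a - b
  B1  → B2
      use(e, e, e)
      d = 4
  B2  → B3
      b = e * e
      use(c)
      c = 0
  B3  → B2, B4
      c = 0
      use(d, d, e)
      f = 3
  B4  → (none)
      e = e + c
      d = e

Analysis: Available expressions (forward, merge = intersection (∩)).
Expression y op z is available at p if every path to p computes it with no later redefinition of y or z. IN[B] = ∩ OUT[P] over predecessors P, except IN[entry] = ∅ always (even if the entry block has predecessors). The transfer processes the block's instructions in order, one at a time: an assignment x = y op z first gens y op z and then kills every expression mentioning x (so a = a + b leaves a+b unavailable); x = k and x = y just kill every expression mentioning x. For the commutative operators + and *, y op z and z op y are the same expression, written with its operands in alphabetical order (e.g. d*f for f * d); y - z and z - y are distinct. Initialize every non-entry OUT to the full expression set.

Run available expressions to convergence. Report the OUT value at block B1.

Per-block solution:
  B0:  IN={}  OUT={a-b}
  B1:  IN={a-b}  OUT={a-b}
  B2:  IN={}  OUT={e*e}
  B3:  IN={e*e}  OUT={e*e}
  B4:  IN={}  OUT={}

Merge at B1: IN[B1] = OUT[B0] = {a-b}
Applying B1's transfer function to that IN value gives OUT[B1] (row B1 above).

Answer: {a-b}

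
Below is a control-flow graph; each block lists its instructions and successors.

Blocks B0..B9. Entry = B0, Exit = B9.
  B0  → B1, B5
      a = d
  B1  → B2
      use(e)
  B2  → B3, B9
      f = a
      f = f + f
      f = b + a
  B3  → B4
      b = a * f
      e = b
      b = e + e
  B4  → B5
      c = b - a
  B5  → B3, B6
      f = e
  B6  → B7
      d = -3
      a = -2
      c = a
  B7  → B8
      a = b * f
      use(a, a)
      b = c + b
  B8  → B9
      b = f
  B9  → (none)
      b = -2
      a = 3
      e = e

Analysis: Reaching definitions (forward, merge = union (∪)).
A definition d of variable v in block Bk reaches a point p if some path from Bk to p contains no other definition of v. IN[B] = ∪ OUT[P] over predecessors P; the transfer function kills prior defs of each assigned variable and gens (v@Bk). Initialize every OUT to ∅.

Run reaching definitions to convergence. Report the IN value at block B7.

Per-block solution:
  B0:  IN={}  OUT={a@B0}
  B1:  IN={a@B0}  OUT={a@B0}
  B2:  IN={a@B0}  OUT={a@B0, f@B2}
  B3:  IN={a@B0, b@B3, c@B4, e@B3, f@B2, f@B5}  OUT={a@B0, b@B3, c@B4, e@B3, f@B2, f@B5}
  B4:  IN={a@B0, b@B3, c@B4, e@B3, f@B2, f@B5}  OUT={a@B0, b@B3, c@B4, e@B3, f@B2, f@B5}
  B5:  IN={a@B0, b@B3, c@B4, e@B3, f@B2, f@B5}  OUT={a@B0, b@B3, c@B4, e@B3, f@B5}
  B6:  IN={a@B0, b@B3, c@B4, e@B3, f@B5}  OUT={a@B6, b@B3, c@B6, d@B6, e@B3, f@B5}
  B7:  IN={a@B6, b@B3, c@B6, d@B6, e@B3, f@B5}  OUT={a@B7, b@B7, c@B6, d@B6, e@B3, f@B5}
  B8:  IN={a@B7, b@B7, c@B6, d@B6, e@B3, f@B5}  OUT={a@B7, b@B8, c@B6, d@B6, e@B3, f@B5}
  B9:  IN={a@B0, a@B7, b@B8, c@B6, d@B6, e@B3, f@B2, f@B5}  OUT={a@B9, b@B9, c@B6, d@B6, e@B9, f@B2, f@B5}

Merge at B7: IN[B7] = OUT[B6] = {a@B6, b@B3, c@B6, d@B6, e@B3, f@B5}

Answer: {a@B6, b@B3, c@B6, d@B6, e@B3, f@B5}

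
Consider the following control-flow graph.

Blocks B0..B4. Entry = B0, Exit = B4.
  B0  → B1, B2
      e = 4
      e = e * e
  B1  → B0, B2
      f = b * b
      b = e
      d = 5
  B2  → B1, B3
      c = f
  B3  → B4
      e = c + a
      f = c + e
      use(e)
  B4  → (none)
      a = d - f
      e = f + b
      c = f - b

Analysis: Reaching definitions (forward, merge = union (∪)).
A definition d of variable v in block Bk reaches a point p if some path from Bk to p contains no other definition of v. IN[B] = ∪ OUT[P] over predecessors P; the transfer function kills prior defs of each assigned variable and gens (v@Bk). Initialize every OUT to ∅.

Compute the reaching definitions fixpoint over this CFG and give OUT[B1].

Converged values:
  B0:  IN={b@B1, c@B2, d@B1, e@B0, f@B1}  OUT={b@B1, c@B2, d@B1, e@B0, f@B1}
  B1:  IN={b@B1, c@B2, d@B1, e@B0, f@B1}  OUT={b@B1, c@B2, d@B1, e@B0, f@B1}
  B2:  IN={b@B1, c@B2, d@B1, e@B0, f@B1}  OUT={b@B1, c@B2, d@B1, e@B0, f@B1}
  B3:  IN={b@B1, c@B2, d@B1, e@B0, f@B1}  OUT={b@B1, c@B2, d@B1, e@B3, f@B3}
  B4:  IN={b@B1, c@B2, d@B1, e@B3, f@B3}  OUT={a@B4, b@B1, c@B4, d@B1, e@B4, f@B3}

Merge at B1: IN[B1] = OUT[B0] ⊔ OUT[B2] = {b@B1, c@B2, d@B1, e@B0, f@B1}
Applying B1's transfer function to that IN value gives OUT[B1] (row B1 above).

Answer: {b@B1, c@B2, d@B1, e@B0, f@B1}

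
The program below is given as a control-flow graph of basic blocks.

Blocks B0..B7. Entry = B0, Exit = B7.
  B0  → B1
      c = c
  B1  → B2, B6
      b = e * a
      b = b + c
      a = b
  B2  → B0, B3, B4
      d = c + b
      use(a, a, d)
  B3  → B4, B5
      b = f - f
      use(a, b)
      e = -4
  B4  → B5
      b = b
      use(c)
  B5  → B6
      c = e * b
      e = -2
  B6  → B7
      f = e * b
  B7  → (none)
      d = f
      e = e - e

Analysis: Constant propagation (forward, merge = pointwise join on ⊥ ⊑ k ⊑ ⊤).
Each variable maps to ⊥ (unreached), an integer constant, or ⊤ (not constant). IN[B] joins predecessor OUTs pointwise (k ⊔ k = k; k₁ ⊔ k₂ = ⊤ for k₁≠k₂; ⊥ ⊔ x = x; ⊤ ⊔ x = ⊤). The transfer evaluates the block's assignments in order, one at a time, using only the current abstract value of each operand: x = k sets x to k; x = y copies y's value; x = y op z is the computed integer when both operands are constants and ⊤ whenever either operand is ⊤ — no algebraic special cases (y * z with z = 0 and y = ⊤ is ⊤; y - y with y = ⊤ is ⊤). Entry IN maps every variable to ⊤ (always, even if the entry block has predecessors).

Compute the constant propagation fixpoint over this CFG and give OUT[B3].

Answer: {a: ⊤, b: ⊤, c: ⊤, d: ⊤, e: -4, f: ⊤}

Working:
Fixpoint table:
  B0: | IN=(all ⊤) | OUT=(all ⊤)
  B1: | IN=(all ⊤) | OUT=(all ⊤)
  B2: | IN=(all ⊤) | OUT=(all ⊤)
  B3: | IN=(all ⊤) | OUT={e:-4; rest ⊤}
  B4: | IN=(all ⊤) | OUT=(all ⊤)
  B5: | IN=(all ⊤) | OUT={e:-2; rest ⊤}
  B6: | IN=(all ⊤) | OUT=(all ⊤)
  B7: | IN=(all ⊤) | OUT=(all ⊤)

Merge at B3: IN[B3] = OUT[B2] = {a: ⊤, b: ⊤, c: ⊤, d: ⊤, e: ⊤, f: ⊤}
Applying B3's transfer function to that IN value gives OUT[B3] (row B3 above).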